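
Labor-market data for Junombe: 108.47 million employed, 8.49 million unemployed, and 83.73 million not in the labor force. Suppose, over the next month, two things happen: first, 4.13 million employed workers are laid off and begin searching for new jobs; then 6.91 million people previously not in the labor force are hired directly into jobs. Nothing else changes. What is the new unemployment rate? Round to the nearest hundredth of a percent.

New unemployment rate ≈ 10.19%.

Initially, labor force = 108.47 + 8.49 = 116.96 million, so u = 8.49/116.96 = 7.26%.
After the first change, employed falls and unemployed rises by 4.13; labor force unchanged → E = 104.34, U = 12.62, labor force = 116.96 million.
After the second change, employed and labor force both rise by 6.91; unemployed unchanged → E = 111.25, U = 12.62, labor force = 123.87 million.
New unemployment rate = 12.62 / 123.87 = 10.19%.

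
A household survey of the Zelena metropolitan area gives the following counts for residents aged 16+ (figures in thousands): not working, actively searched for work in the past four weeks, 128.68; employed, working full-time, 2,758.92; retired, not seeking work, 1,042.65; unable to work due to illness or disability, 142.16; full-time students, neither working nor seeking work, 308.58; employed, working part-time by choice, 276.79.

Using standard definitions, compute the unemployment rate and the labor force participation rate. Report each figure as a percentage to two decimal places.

Unemployment rate ≈ 4.07%; labor force participation rate ≈ 67.94%.

Employed = 2,758.92 + 276.79 = 3,035.71 thousand.
Unemployed = 128.68 thousand.
Labor force = 3,035.71 + 128.68 = 3,164.39 thousand.
Not in labor force = 1,042.65 + 142.16 + 308.58 = 1,493.39 thousand (those not working and not actively searching are outside the labor force).
Civilian working-age population = 3,164.39 + 1,493.39 = 4,657.78 thousand.
Unemployment rate = 128.68 / 3,164.39 = 4.07%.
Labor force participation rate = 3,164.39 / 4,657.78 = 67.94%.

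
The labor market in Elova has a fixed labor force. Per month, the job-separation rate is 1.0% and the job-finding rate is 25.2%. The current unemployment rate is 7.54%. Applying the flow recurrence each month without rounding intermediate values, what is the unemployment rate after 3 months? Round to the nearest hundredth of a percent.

With a fixed labor force, u_{t+1} = u_t + s·(1−u_t) − f·u_t = u_t·(1−s−f) + s.
Here 1−s−f = 0.738 and s = 0.010.
u_1 = 0.075400 × 0.738 + 0.010 = 0.065645.
u_2 = 0.065645 × 0.738 + 0.010 = 0.058446.
u_3 = 0.058446 × 0.738 + 0.010 = 0.053133.

Unemployment rate after three months ≈ 5.31%.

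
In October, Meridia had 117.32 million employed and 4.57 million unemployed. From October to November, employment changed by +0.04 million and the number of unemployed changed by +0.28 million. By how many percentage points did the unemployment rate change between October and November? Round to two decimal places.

The unemployment rate changed by +0.22 percentage points.

October: labor force = 117.32 + 4.57 = 121.89; u = 4.57/121.89 = 3.75%.
November: labor force = 117.36 + 4.85 = 122.21; u = 4.85/122.21 = 3.97%.
Change = 3.97% − 3.75% = +0.22 pp.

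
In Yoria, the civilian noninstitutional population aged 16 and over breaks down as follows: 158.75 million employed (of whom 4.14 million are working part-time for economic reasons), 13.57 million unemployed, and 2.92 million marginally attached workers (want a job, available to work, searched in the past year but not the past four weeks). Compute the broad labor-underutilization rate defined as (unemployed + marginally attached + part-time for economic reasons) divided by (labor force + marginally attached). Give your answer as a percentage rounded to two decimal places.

Broad underutilization rate ≈ 11.77%.

Labor force = 158.75 + 13.57 = 172.32 million.
Numerator = 13.57 + 2.92 + 4.14 = 20.63 million.
Denominator = 172.32 + 2.92 = 175.24 million.
Broad rate = 20.63 / 175.24 = 11.77%.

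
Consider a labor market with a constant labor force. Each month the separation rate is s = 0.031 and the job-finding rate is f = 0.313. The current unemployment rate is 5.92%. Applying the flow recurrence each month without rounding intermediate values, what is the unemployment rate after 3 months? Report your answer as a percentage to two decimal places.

Unemployment rate after three months ≈ 8.14%.

With a fixed labor force, u_{t+1} = u_t + s·(1−u_t) − f·u_t = u_t·(1−s−f) + s.
Here 1−s−f = 0.656 and s = 0.031.
u_1 = 0.059200 × 0.656 + 0.031 = 0.069835.
u_2 = 0.069835 × 0.656 + 0.031 = 0.076812.
u_3 = 0.076812 × 0.656 + 0.031 = 0.081389.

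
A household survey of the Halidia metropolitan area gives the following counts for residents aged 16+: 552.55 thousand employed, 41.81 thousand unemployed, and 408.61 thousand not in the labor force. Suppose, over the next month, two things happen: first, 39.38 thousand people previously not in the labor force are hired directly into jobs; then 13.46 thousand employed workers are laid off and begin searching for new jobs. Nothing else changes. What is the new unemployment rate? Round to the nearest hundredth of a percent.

Initially, labor force = 552.55 + 41.81 = 594.36 thousand, so u = 41.81/594.36 = 7.03%.
After the first change, employed and labor force both rise by 39.38; unemployed unchanged → E = 591.93, U = 41.81, labor force = 633.74 thousand.
After the second change, employed falls and unemployed rises by 13.46; labor force unchanged → E = 578.47, U = 55.27, labor force = 633.74 thousand.
New unemployment rate = 55.27 / 633.74 = 8.72%.

New unemployment rate ≈ 8.72%.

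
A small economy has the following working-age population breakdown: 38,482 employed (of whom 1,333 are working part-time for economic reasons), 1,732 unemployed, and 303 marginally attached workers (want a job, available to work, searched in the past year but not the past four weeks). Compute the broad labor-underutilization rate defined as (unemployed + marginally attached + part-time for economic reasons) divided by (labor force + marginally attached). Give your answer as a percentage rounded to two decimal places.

Broad underutilization rate ≈ 8.31%.

Labor force = 38,482 + 1,732 = 40,214.
Numerator = 1,732 + 303 + 1,333 = 3,368.
Denominator = 40,214 + 303 = 40,517.
Broad rate = 3,368 / 40,517 = 8.31%.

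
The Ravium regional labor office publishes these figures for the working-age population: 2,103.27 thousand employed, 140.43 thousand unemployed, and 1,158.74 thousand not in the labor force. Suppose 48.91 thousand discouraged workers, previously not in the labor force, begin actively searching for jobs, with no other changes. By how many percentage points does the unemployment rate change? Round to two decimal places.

The unemployment rate changes by +2.00 percentage points.

Initially, labor force = 2,103.27 + 140.43 = 2,243.70 thousand, so u = 140.43/2,243.70 = 6.26%.
After the change, unemployed and labor force both rise by 48.91 → E = 2,103.27, U = 189.34, labor force = 2,292.61 thousand.
New unemployment rate = 189.34 / 2,292.61 = 8.26%.
Change = 8.26% − 6.26% = +2.00 percentage points.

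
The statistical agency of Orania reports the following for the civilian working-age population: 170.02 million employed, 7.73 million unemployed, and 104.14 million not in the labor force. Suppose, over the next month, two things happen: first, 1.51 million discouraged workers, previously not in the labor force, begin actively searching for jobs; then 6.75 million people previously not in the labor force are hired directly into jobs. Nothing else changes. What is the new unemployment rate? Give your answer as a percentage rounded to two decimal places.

Initially, labor force = 170.02 + 7.73 = 177.75 million, so u = 7.73/177.75 = 4.35%.
After the first change, unemployed and labor force both rise by 1.51 → E = 170.02, U = 9.24, labor force = 179.26 million.
After the second change, employed and labor force both rise by 6.75; unemployed unchanged → E = 176.77, U = 9.24, labor force = 186.01 million.
New unemployment rate = 9.24 / 186.01 = 4.97%.

New unemployment rate ≈ 4.97%.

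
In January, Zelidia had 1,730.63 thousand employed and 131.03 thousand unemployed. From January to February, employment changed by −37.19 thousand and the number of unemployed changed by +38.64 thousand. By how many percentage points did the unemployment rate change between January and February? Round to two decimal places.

The unemployment rate changed by +2.07 percentage points.

January: labor force = 1,730.63 + 131.03 = 1,861.66; u = 131.03/1,861.66 = 7.04%.
February: labor force = 1,693.44 + 169.67 = 1,863.11; u = 169.67/1,863.11 = 9.11%.
Change = 9.11% − 7.04% = +2.07 pp.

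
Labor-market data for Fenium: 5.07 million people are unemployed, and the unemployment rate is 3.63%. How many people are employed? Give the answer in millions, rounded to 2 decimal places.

About 134.60 million are employed.

Labor force = U / u = 5.07 / 0.0363 ≈ 139.67 million.
Employed = labor force − unemployed = 139.67 − 5.07 = 134.60 million.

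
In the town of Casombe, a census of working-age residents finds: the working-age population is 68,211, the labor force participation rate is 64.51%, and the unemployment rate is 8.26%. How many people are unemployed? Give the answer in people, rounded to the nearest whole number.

Labor force = 0.6451 × 68,211 = 44,003.
Unemployed = 0.0826 × 44,003 ≈ 3,635.

About 3,635 are unemployed.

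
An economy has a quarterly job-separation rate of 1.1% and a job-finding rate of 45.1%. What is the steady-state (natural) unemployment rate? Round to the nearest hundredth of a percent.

At steady state the flows balance: s·E = f·U, so U/(E+U) = s/(s+f).
u* = 1.1 / (1.1 + 45.1) = 1.1 / 46.20 = 2.38%.

Steady-state unemployment rate ≈ 2.38%.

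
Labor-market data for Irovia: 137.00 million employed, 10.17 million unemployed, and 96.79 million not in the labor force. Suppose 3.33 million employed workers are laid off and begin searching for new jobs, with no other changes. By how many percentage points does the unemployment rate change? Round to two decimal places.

The unemployment rate changes by +2.26 percentage points.

Initially, labor force = 137.00 + 10.17 = 147.17 million, so u = 10.17/147.17 = 6.91%.
After the change, employed falls and unemployed rises by 3.33; labor force unchanged → E = 133.67, U = 13.50, labor force = 147.17 million.
New unemployment rate = 13.50 / 147.17 = 9.17%.
Change = 9.17% − 6.91% = +2.26 percentage points.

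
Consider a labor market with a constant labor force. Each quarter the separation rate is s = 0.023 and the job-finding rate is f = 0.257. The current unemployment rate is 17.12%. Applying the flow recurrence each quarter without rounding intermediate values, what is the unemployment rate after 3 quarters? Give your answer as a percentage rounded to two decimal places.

With a fixed labor force, u_{t+1} = u_t + s·(1−u_t) − f·u_t = u_t·(1−s−f) + s.
Here 1−s−f = 0.720 and s = 0.023.
u_1 = 0.171200 × 0.720 + 0.023 = 0.146264.
u_2 = 0.146264 × 0.720 + 0.023 = 0.128310.
u_3 = 0.128310 × 0.720 + 0.023 = 0.115383.

Unemployment rate after three quarters ≈ 11.54%.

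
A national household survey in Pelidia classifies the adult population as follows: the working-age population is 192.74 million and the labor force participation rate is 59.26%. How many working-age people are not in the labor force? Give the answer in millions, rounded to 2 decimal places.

Share not in the labor force = 1 − 0.5926 = 0.4074.
Not in labor force = 0.4074 × 192.74 ≈ 78.52 million.

About 78.52 million are not in the labor force.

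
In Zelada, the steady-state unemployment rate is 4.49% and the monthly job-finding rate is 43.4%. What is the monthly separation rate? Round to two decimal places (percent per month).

Separation rate ≈ 2.04% per month.

From u* = s/(s+f): s = u·f/(1−u).
s = 0.0449 × 43.4 / (1 − 0.0449) = 1.9487 / 0.9551 ≈ 2.04% per month.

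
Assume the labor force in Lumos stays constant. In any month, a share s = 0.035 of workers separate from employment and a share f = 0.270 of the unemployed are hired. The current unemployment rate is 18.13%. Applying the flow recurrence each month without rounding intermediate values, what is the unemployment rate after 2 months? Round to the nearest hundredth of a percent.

With a fixed labor force, u_{t+1} = u_t + s·(1−u_t) − f·u_t = u_t·(1−s−f) + s.
Here 1−s−f = 0.695 and s = 0.035.
u_1 = 0.181300 × 0.695 + 0.035 = 0.161003.
u_2 = 0.161003 × 0.695 + 0.035 = 0.146897.

Unemployment rate after two months ≈ 14.69%.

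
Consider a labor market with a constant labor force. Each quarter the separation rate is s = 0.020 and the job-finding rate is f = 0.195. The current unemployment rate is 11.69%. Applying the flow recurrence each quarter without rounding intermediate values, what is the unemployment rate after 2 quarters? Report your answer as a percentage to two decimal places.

With a fixed labor force, u_{t+1} = u_t + s·(1−u_t) − f·u_t = u_t·(1−s−f) + s.
Here 1−s−f = 0.785 and s = 0.020.
u_1 = 0.116900 × 0.785 + 0.020 = 0.111767.
u_2 = 0.111767 × 0.785 + 0.020 = 0.107737.

Unemployment rate after two quarters ≈ 10.77%.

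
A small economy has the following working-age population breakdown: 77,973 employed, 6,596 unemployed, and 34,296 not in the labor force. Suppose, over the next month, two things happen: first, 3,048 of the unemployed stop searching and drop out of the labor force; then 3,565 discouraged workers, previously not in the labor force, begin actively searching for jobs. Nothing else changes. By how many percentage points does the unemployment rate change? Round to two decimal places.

Initially, labor force = 77,973 + 6,596 = 84,569, so u = 6,596/84,569 = 7.80%.
After the first change, unemployed and labor force both fall by 3,048 → E = 77,973, U = 3,548, labor force = 81,521.
After the second change, unemployed and labor force both rise by 3,565 → E = 77,973, U = 7,113, labor force = 85,086.
New unemployment rate = 7,113 / 85,086 = 8.36%.
Change = 8.36% − 7.80% = +0.56 percentage points.

The unemployment rate changes by +0.56 percentage points.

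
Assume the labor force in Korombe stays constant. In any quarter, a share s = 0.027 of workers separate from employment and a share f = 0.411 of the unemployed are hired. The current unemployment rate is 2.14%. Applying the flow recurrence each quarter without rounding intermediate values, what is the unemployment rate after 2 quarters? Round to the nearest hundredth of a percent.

With a fixed labor force, u_{t+1} = u_t + s·(1−u_t) − f·u_t = u_t·(1−s−f) + s.
Here 1−s−f = 0.562 and s = 0.027.
u_1 = 0.021400 × 0.562 + 0.027 = 0.039027.
u_2 = 0.039027 × 0.562 + 0.027 = 0.048933.

Unemployment rate after two quarters ≈ 4.89%.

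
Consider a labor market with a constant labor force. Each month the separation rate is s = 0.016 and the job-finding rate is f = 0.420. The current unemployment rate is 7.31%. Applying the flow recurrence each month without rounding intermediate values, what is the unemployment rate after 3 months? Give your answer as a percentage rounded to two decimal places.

With a fixed labor force, u_{t+1} = u_t + s·(1−u_t) − f·u_t = u_t·(1−s−f) + s.
Here 1−s−f = 0.564 and s = 0.016.
u_1 = 0.073100 × 0.564 + 0.016 = 0.057228.
u_2 = 0.057228 × 0.564 + 0.016 = 0.048277.
u_3 = 0.048277 × 0.564 + 0.016 = 0.043228.

Unemployment rate after three months ≈ 4.32%.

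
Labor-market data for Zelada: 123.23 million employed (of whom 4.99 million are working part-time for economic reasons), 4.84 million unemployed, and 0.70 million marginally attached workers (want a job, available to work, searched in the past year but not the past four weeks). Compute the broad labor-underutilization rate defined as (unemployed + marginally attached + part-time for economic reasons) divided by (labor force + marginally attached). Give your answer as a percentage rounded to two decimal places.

Labor force = 123.23 + 4.84 = 128.07 million.
Numerator = 4.84 + 0.70 + 4.99 = 10.53 million.
Denominator = 128.07 + 0.70 = 128.77 million.
Broad rate = 10.53 / 128.77 = 8.18%.

Broad underutilization rate ≈ 8.18%.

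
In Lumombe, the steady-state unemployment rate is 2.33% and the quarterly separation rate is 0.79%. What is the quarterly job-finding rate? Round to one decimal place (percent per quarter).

Job-finding rate ≈ 33.1% per quarter.

From u* = s/(s+f): f = s·(1−u)/u.
f = 0.79 × (1 − 0.0233) / 0.0233 = 0.7716 / 0.0233 ≈ 33.1% per quarter.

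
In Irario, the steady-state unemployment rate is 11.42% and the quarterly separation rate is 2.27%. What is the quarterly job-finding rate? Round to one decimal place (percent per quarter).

Job-finding rate ≈ 17.6% per quarter.

From u* = s/(s+f): f = s·(1−u)/u.
f = 2.27 × (1 − 0.1142) / 0.1142 = 2.0108 / 0.1142 ≈ 17.6% per quarter.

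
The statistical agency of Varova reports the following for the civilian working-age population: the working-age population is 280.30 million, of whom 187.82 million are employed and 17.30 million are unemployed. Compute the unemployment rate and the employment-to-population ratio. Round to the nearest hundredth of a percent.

Labor force = employed + unemployed = 187.82 + 17.30 = 205.12 million.
Unemployment rate = 17.30 / 205.12 = 8.43%.
Employment-population ratio = 187.82 / 280.30 = 67.01%.

Unemployment rate ≈ 8.43%; employment-population ratio ≈ 67.01%.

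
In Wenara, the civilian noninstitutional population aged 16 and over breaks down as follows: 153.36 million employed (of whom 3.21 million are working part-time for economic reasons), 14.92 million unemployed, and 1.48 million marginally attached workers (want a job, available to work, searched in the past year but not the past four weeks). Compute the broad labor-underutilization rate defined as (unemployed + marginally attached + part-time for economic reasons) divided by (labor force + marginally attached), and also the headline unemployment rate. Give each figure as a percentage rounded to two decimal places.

Broad underutilization rate ≈ 11.55%; headline unemployment rate ≈ 8.87%.

Labor force = 153.36 + 14.92 = 168.28 million.
Numerator = 14.92 + 1.48 + 3.21 = 19.61 million.
Denominator = 168.28 + 1.48 = 169.76 million.
Broad rate = 19.61 / 169.76 = 11.55%.
Headline unemployment rate = 14.92 / 168.28 = 8.87%.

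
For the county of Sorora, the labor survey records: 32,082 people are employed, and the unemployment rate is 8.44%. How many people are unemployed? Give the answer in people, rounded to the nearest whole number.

Let U be the number unemployed. The labor force is E + U, and U/(E+U) = 0.0844.
So U = 0.0844 × 32,082 / (1 − 0.0844) = 2707.72 / 0.9156 ≈ 2,957.

About 2,957 are unemployed.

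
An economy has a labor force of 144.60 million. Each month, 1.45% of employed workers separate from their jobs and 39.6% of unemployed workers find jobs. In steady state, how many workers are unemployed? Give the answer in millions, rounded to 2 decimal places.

Steady-state unemployment rate u* = s/(s+f) = 1.45/(1.45+39.6) = 0.035323.
Unemployed = u* × labor force = 0.035323 × 144.60 ≈ 5.11 million.

About 5.11 million are unemployed in steady state.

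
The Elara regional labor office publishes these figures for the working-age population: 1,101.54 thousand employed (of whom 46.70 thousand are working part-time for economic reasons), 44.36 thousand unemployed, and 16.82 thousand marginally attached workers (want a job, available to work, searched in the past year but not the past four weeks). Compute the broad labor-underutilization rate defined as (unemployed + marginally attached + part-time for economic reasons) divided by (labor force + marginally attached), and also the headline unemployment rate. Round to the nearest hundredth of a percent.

Labor force = 1,101.54 + 44.36 = 1,145.90 thousand.
Numerator = 44.36 + 16.82 + 46.70 = 107.88 thousand.
Denominator = 1,145.90 + 16.82 = 1,162.72 thousand.
Broad rate = 107.88 / 1,162.72 = 9.28%.
Headline unemployment rate = 44.36 / 1,145.90 = 3.87%.

Broad underutilization rate ≈ 9.28%; headline unemployment rate ≈ 3.87%.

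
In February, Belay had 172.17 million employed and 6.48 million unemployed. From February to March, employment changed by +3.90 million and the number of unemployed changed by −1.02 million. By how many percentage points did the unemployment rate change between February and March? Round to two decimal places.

The unemployment rate changed by −0.62 percentage points.

February: labor force = 172.17 + 6.48 = 178.65; u = 6.48/178.65 = 3.63%.
March: labor force = 176.07 + 5.46 = 181.53; u = 5.46/181.53 = 3.01%.
Change = 3.01% − 3.63% = −0.62 pp.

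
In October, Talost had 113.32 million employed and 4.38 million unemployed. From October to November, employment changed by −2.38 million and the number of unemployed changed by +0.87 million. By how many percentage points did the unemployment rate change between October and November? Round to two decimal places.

The unemployment rate changed by +0.80 percentage points.

October: labor force = 113.32 + 4.38 = 117.70; u = 4.38/117.70 = 3.72%.
November: labor force = 110.94 + 5.25 = 116.19; u = 5.25/116.19 = 4.52%.
Change = 4.52% − 3.72% = +0.80 pp.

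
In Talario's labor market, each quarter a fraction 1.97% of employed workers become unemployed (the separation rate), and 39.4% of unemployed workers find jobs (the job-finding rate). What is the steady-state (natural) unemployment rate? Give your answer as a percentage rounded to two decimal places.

At steady state the flows balance: s·E = f·U, so U/(E+U) = s/(s+f).
u* = 1.97 / (1.97 + 39.4) = 1.97 / 41.37 = 4.76%.

Steady-state unemployment rate ≈ 4.76%.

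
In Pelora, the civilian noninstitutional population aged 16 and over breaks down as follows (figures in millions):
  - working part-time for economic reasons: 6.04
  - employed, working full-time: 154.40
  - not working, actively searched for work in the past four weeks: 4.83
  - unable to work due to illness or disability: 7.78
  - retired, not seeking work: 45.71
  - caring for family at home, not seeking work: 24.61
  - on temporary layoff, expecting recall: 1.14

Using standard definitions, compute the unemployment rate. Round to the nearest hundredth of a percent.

Unemployment rate ≈ 3.59%.

Employed = 6.04 + 154.40 = 160.44 million (anyone who worked, including part-time for economic reasons, counts as employed).
Unemployed = 4.83 + 1.14 = 5.97 million (jobless and actively searching, or on temporary layoff).
Labor force = 160.44 + 5.97 = 166.41 million.
Unemployment rate = 5.97 / 166.41 = 3.59%.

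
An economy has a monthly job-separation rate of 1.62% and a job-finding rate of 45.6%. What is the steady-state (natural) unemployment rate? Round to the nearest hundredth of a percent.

At steady state the flows balance: s·E = f·U, so U/(E+U) = s/(s+f).
u* = 1.62 / (1.62 + 45.6) = 1.62 / 47.22 = 3.43%.

Steady-state unemployment rate ≈ 3.43%.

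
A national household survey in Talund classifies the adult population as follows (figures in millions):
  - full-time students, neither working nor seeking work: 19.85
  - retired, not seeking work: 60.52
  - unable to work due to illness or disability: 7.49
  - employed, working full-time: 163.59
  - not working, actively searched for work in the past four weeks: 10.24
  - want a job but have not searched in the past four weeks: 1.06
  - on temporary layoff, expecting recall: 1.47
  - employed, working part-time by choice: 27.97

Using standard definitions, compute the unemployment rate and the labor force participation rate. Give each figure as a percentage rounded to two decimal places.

Employed = 163.59 + 27.97 = 191.56 million.
Unemployed = 10.24 + 1.47 = 11.71 million (jobless and actively searching, or on temporary layoff).
Labor force = 191.56 + 11.71 = 203.27 million.
Not in labor force = 19.85 + 60.52 + 7.49 + 1.06 = 88.92 million (those not working and not actively searching are outside the labor force — including those who want a job but have given up searching).
Civilian working-age population = 203.27 + 88.92 = 292.19 million.
Unemployment rate = 11.71 / 203.27 = 5.76%.
Labor force participation rate = 203.27 / 292.19 = 69.57%.

Unemployment rate ≈ 5.76%; labor force participation rate ≈ 69.57%.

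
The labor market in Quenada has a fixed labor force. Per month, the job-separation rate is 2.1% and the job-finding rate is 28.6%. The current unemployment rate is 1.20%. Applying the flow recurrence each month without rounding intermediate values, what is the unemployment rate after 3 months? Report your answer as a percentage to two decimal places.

Unemployment rate after three months ≈ 4.96%.

With a fixed labor force, u_{t+1} = u_t + s·(1−u_t) − f·u_t = u_t·(1−s−f) + s.
Here 1−s−f = 0.693 and s = 0.021.
u_1 = 0.012000 × 0.693 + 0.021 = 0.029316.
u_2 = 0.029316 × 0.693 + 0.021 = 0.041316.
u_3 = 0.041316 × 0.693 + 0.021 = 0.049632.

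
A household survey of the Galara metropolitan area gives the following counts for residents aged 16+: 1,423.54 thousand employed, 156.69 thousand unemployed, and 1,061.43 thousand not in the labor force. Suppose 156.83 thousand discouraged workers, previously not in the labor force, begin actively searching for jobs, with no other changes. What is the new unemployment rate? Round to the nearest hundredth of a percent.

Initially, labor force = 1,423.54 + 156.69 = 1,580.23 thousand, so u = 156.69/1,580.23 = 9.92%.
After the change, unemployed and labor force both rise by 156.83 → E = 1,423.54, U = 313.52, labor force = 1,737.06 thousand.
New unemployment rate = 313.52 / 1,737.06 = 18.05%.

New unemployment rate ≈ 18.05%.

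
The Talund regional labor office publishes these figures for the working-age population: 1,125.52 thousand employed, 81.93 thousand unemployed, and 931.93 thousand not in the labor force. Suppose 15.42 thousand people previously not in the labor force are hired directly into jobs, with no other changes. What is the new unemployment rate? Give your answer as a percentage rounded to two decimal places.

New unemployment rate ≈ 6.70%.

Initially, labor force = 1,125.52 + 81.93 = 1,207.45 thousand, so u = 81.93/1,207.45 = 6.79%.
After the change, employed and labor force both rise by 15.42; unemployed unchanged → E = 1,140.94, U = 81.93, labor force = 1,222.87 thousand.
New unemployment rate = 81.93 / 1,222.87 = 6.70%.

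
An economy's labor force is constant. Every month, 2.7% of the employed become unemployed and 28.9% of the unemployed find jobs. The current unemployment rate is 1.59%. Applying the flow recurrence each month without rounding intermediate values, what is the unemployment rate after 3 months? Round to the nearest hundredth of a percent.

With a fixed labor force, u_{t+1} = u_t + s·(1−u_t) − f·u_t = u_t·(1−s−f) + s.
Here 1−s−f = 0.684 and s = 0.027.
u_1 = 0.015900 × 0.684 + 0.027 = 0.037876.
u_2 = 0.037876 × 0.684 + 0.027 = 0.052907.
u_3 = 0.052907 × 0.684 + 0.027 = 0.063188.

Unemployment rate after three months ≈ 6.32%.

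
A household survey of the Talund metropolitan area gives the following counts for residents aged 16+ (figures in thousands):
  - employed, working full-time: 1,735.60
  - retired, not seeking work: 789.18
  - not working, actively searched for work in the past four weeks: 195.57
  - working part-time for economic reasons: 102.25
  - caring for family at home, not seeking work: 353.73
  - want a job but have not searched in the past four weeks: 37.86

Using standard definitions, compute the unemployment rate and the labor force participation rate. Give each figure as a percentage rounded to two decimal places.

Employed = 1,735.60 + 102.25 = 1,837.85 thousand (anyone who worked, including part-time for economic reasons, counts as employed).
Unemployed = 195.57 thousand.
Labor force = 1,837.85 + 195.57 = 2,033.42 thousand.
Not in labor force = 789.18 + 353.73 + 37.86 = 1,180.77 thousand (those not working and not actively searching are outside the labor force — including those who want a job but have given up searching).
Civilian working-age population = 2,033.42 + 1,180.77 = 3,214.19 thousand.
Unemployment rate = 195.57 / 2,033.42 = 9.62%.
Labor force participation rate = 2,033.42 / 3,214.19 = 63.26%.

Unemployment rate ≈ 9.62%; labor force participation rate ≈ 63.26%.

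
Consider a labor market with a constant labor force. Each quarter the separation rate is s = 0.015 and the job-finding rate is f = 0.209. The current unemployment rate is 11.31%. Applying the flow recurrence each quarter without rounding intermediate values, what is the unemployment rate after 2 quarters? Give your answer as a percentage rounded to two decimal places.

Unemployment rate after two quarters ≈ 9.47%.

With a fixed labor force, u_{t+1} = u_t + s·(1−u_t) − f·u_t = u_t·(1−s−f) + s.
Here 1−s−f = 0.776 and s = 0.015.
u_1 = 0.113100 × 0.776 + 0.015 = 0.102766.
u_2 = 0.102766 × 0.776 + 0.015 = 0.094746.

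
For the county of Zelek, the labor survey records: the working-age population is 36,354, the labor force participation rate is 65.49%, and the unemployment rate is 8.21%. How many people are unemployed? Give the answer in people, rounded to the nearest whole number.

Labor force = 0.6549 × 36,354 = 23,808.
Unemployed = 0.0821 × 23,808 ≈ 1,955.

About 1,955 are unemployed.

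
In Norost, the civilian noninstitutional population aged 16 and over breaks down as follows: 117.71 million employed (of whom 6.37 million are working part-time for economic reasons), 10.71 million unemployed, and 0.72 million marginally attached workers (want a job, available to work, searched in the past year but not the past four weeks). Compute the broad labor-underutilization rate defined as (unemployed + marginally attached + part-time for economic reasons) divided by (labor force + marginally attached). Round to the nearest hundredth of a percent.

Broad underutilization rate ≈ 13.78%.

Labor force = 117.71 + 10.71 = 128.42 million.
Numerator = 10.71 + 0.72 + 6.37 = 17.80 million.
Denominator = 128.42 + 0.72 = 129.14 million.
Broad rate = 17.80 / 129.14 = 13.78%.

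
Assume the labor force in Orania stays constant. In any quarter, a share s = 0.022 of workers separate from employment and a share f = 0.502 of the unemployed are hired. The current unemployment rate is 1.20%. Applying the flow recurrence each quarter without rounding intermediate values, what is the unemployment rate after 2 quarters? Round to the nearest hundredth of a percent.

Unemployment rate after two quarters ≈ 3.52%.

With a fixed labor force, u_{t+1} = u_t + s·(1−u_t) − f·u_t = u_t·(1−s−f) + s.
Here 1−s−f = 0.476 and s = 0.022.
u_1 = 0.012000 × 0.476 + 0.022 = 0.027712.
u_2 = 0.027712 × 0.476 + 0.022 = 0.035191.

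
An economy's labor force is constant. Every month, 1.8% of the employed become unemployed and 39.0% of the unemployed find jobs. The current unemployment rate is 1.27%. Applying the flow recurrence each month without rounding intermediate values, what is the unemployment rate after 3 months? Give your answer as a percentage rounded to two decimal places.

Unemployment rate after three months ≈ 3.76%.

With a fixed labor force, u_{t+1} = u_t + s·(1−u_t) − f·u_t = u_t·(1−s−f) + s.
Here 1−s−f = 0.592 and s = 0.018.
u_1 = 0.012700 × 0.592 + 0.018 = 0.025518.
u_2 = 0.025518 × 0.592 + 0.018 = 0.033107.
u_3 = 0.033107 × 0.592 + 0.018 = 0.037599.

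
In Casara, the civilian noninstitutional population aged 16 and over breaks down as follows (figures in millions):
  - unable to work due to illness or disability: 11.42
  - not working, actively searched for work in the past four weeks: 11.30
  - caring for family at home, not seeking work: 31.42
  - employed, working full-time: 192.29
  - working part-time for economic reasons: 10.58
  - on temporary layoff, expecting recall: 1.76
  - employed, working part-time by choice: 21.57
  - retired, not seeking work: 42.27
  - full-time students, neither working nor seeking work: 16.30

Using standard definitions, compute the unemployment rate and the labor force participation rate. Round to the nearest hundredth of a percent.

Employed = 192.29 + 10.58 + 21.57 = 224.44 million (anyone who worked, including part-time for economic reasons, counts as employed).
Unemployed = 11.30 + 1.76 = 13.06 million (jobless and actively searching, or on temporary layoff).
Labor force = 224.44 + 13.06 = 237.50 million.
Not in labor force = 11.42 + 31.42 + 42.27 + 16.30 = 101.41 million (those not working and not actively searching are outside the labor force).
Civilian working-age population = 237.50 + 101.41 = 338.91 million.
Unemployment rate = 13.06 / 237.50 = 5.50%.
Labor force participation rate = 237.50 / 338.91 = 70.08%.

Unemployment rate ≈ 5.50%; labor force participation rate ≈ 70.08%.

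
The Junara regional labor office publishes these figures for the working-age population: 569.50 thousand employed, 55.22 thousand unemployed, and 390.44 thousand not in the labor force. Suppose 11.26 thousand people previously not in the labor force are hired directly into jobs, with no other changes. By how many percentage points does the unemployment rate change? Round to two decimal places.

Initially, labor force = 569.50 + 55.22 = 624.72 thousand, so u = 55.22/624.72 = 8.84%.
After the change, employed and labor force both rise by 11.26; unemployed unchanged → E = 580.76, U = 55.22, labor force = 635.98 thousand.
New unemployment rate = 55.22 / 635.98 = 8.68%.
Change = 8.68% − 8.84% = −0.16 percentage points.

The unemployment rate changes by −0.16 percentage points.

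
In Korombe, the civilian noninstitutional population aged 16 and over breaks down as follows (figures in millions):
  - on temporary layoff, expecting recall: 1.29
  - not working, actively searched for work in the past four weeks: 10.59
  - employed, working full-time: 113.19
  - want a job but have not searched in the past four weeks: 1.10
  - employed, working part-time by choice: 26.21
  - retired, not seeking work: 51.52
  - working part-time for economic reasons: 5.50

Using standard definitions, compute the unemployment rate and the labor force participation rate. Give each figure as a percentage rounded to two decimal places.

Employed = 113.19 + 26.21 + 5.50 = 144.90 million (anyone who worked, including part-time for economic reasons, counts as employed).
Unemployed = 1.29 + 10.59 = 11.88 million (jobless and actively searching, or on temporary layoff).
Labor force = 144.90 + 11.88 = 156.78 million.
Not in labor force = 1.10 + 51.52 = 52.62 million (those not working and not actively searching are outside the labor force — including those who want a job but have given up searching).
Civilian working-age population = 156.78 + 52.62 = 209.40 million.
Unemployment rate = 11.88 / 156.78 = 7.58%.
Labor force participation rate = 156.78 / 209.40 = 74.87%.

Unemployment rate ≈ 7.58%; labor force participation rate ≈ 74.87%.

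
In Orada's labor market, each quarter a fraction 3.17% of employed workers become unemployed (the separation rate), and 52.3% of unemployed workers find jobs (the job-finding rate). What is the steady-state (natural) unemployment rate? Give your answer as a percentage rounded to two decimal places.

At steady state the flows balance: s·E = f·U, so U/(E+U) = s/(s+f).
u* = 3.17 / (3.17 + 52.3) = 3.17 / 55.47 = 5.71%.

Steady-state unemployment rate ≈ 5.71%.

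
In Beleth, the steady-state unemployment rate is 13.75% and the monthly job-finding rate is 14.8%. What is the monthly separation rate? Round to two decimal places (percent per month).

Separation rate ≈ 2.36% per month.

From u* = s/(s+f): s = u·f/(1−u).
s = 0.1375 × 14.8 / (1 − 0.1375) = 2.0350 / 0.8625 ≈ 2.36% per month.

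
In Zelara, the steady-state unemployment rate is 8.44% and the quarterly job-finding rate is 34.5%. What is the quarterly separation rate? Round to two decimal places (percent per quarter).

From u* = s/(s+f): s = u·f/(1−u).
s = 0.0844 × 34.5 / (1 − 0.0844) = 2.9118 / 0.9156 ≈ 3.18% per quarter.

Separation rate ≈ 3.18% per quarter.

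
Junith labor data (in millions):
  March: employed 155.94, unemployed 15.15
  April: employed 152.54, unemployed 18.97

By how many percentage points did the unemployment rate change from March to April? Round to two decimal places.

The unemployment rate changed by +2.21 percentage points.

March: labor force = 155.94 + 15.15 = 171.09; u = 15.15/171.09 = 8.85%.
April: labor force = 152.54 + 18.97 = 171.51; u = 18.97/171.51 = 11.06%.
Change = 11.06% − 8.85% = +2.21 pp.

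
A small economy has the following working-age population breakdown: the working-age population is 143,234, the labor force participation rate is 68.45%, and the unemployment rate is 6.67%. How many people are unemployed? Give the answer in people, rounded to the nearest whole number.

About 6,540 are unemployed.

Labor force = 0.6845 × 143,234 = 98,044.
Unemployed = 0.0667 × 98,044 ≈ 6,540.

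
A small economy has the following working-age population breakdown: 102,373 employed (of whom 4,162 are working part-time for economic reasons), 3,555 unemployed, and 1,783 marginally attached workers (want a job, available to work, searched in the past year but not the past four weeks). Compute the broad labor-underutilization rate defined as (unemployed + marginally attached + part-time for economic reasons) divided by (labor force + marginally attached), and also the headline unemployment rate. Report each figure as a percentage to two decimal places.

Labor force = 102,373 + 3,555 = 105,928.
Numerator = 3,555 + 1,783 + 4,162 = 9,500.
Denominator = 105,928 + 1,783 = 107,711.
Broad rate = 9,500 / 107,711 = 8.82%.
Headline unemployment rate = 3,555 / 105,928 = 3.36%.

Broad underutilization rate ≈ 8.82%; headline unemployment rate ≈ 3.36%.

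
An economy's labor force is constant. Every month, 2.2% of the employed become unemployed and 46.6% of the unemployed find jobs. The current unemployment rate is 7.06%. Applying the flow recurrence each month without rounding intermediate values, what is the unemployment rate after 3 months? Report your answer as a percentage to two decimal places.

Unemployment rate after three months ≈ 4.85%.

With a fixed labor force, u_{t+1} = u_t + s·(1−u_t) − f·u_t = u_t·(1−s−f) + s.
Here 1−s−f = 0.512 and s = 0.022.
u_1 = 0.070600 × 0.512 + 0.022 = 0.058147.
u_2 = 0.058147 × 0.512 + 0.022 = 0.051771.
u_3 = 0.051771 × 0.512 + 0.022 = 0.048507.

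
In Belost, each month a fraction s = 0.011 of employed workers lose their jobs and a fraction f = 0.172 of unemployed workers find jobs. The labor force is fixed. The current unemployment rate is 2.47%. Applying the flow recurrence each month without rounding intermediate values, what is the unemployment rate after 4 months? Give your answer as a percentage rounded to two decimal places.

With a fixed labor force, u_{t+1} = u_t + s·(1−u_t) − f·u_t = u_t·(1−s−f) + s.
Here 1−s−f = 0.817 and s = 0.011.
u_1 = 0.024700 × 0.817 + 0.011 = 0.031180.
u_2 = 0.031180 × 0.817 + 0.011 = 0.036474.
u_3 = 0.036474 × 0.817 + 0.011 = 0.040799.
u_4 = 0.040799 × 0.817 + 0.011 = 0.044333.

Unemployment rate after four months ≈ 4.43%.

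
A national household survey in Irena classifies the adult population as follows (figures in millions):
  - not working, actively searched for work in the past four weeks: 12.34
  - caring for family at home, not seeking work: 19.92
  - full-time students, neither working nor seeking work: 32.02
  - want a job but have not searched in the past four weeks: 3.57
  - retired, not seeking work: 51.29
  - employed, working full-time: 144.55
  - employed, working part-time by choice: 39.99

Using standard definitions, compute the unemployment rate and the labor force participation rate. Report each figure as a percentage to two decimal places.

Employed = 144.55 + 39.99 = 184.54 million.
Unemployed = 12.34 million.
Labor force = 184.54 + 12.34 = 196.88 million.
Not in labor force = 19.92 + 32.02 + 3.57 + 51.29 = 106.80 million (those not working and not actively searching are outside the labor force — including those who want a job but have given up searching).
Civilian working-age population = 196.88 + 106.80 = 303.68 million.
Unemployment rate = 12.34 / 196.88 = 6.27%.
Labor force participation rate = 196.88 / 303.68 = 64.83%.

Unemployment rate ≈ 6.27%; labor force participation rate ≈ 64.83%.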